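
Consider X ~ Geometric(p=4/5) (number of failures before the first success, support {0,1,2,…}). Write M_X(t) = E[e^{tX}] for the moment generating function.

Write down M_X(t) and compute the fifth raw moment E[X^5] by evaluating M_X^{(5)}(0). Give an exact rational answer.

E[X^5] = d^5M/dt^5 |_{t=0} = 707/128

M_X(t) = 4/(5*(1 - e^(t)/5))
dM/dt = 4*e^(t)/(e^(2*t) - 10*e^(t) + 25)
d^2M/dt^2 = (-4*e^(2*t) - 20*e^(t))/(e^(3*t) - 15*e^(2*t) + 75*e^(t) - 125)
d^3M/dt^3 = (4*e^(3*t) + 80*e^(2*t) + 100*e^(t))/(e^(4*t) - 20*e^(3*t) + 150*e^(2*t) - 500*e^(t) + 625)
d^4M/dt^4 = (-4*e^(4*t) - 220*e^(3*t) - 1100*e^(2*t) - 500*e^(t))/(e^(5*t) - 25*e^(4*t) + 250*e^(3*t) - 1250*e^(2*t) + 3125*e^(t) - 3125)
d^5M/dt^5 = (4*e^(5*t) + 520*e^(4*t) + 6600*e^(3*t) + 13000*e^(2*t) + 2500*e^(t))/(e^(6*t) - 30*e^(5*t) + 375*e^(4*t) - 2500*e^(3*t) + 9375*e^(2*t) - 18750*e^(t) + 15625)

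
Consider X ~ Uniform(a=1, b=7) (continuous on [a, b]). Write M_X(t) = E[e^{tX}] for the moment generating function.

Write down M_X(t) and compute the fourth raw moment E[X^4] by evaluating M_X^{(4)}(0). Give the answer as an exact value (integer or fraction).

E[X^4] = D^4[M](0) = 2801/5

M_X(t) = (e^(7*t) - e^(t))/(6*t)
D^4[M](t) = (2401*t^4*e^(7*t) - t^4*e^(t) - 1372*t^3*e^(7*t) + 4*t^3*e^(t) + 588*t^2*e^(7*t) - 12*t^2*e^(t) - 168*t*e^(7*t) + 24*t*e^(t) + 24*e^(7*t) - 24*e^(t))/(6*t^5)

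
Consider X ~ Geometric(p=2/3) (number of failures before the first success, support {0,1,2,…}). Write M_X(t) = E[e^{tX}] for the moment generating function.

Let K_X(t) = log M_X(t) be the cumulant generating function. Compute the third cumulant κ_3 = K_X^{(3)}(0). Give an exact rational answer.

κ_3 = d^3K/dt^3 |_{t=0} = 3/2

M_X(t) = 2/(3*(1 - e^(t)/3))
K_X(t) = log M_X(t) = -log(1 - e^(t)/3) - log(3) + log(2)
dK/dt = -e^(t)/(e^(t) - 3)
d^2K/dt^2 = 3*e^(t)/(e^(2*t) - 6*e^(t) + 9)
d^3K/dt^3 = (-3*e^(2*t) - 9*e^(t))/(e^(3*t) - 9*e^(2*t) + 27*e^(t) - 27)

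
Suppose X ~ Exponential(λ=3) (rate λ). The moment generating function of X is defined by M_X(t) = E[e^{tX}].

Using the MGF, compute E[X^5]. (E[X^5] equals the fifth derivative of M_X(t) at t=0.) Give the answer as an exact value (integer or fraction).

E[X^5] = M′′′′′(0) = 40/81

M_X(t) = 3/(3 - t)
M′(t) = 3/(t^2 - 6*t + 9)
M′′(t) = -6/(t^3 - 9*t^2 + 27*t - 27)
M′′′(t) = 18/(t^4 - 12*t^3 + 54*t^2 - 108*t + 81)
M′′′′(t) = -72/(t^5 - 15*t^4 + 90*t^3 - 270*t^2 + 405*t - 243)
M′′′′′(t) = 360/(t^6 - 18*t^5 + 135*t^4 - 540*t^3 + 1215*t^2 - 1458*t + 729)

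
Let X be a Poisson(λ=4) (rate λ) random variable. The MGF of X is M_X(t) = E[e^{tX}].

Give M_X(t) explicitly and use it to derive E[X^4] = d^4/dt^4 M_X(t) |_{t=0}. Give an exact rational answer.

M_X(t) = e^(4*e^(t) - 4)
dM/dt = 4*e^(-4)*e^(t)*e^(4*e^(t))
d^2M/dt^2 = (16*e^(2*t)*e^(4*e^(t)) + 4*e^(t)*e^(4*e^(t)))*e^(-4)
d^3M/dt^3 = (64*e^(3*t)*e^(4*e^(t)) + 48*e^(2*t)*e^(4*e^(t)) + 4*e^(t)*e^(4*e^(t)))*e^(-4)
d^4M/dt^4 = (256*e^(4*t)*e^(4*e^(t)) + 384*e^(3*t)*e^(4*e^(t)) + 112*e^(2*t)*e^(4*e^(t)) + 4*e^(t)*e^(4*e^(t)))*e^(-4)

E[X^4] = d^4M/dt^4 |_{t=0} = 756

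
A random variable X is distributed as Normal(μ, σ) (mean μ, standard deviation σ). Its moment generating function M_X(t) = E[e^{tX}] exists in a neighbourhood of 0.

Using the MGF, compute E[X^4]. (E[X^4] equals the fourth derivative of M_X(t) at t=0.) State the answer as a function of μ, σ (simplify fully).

E[X^4] = D^4[M](0) = μ^4 + 6*μ^2*σ^2 + 3*σ^4

M_X(t) = e^(μ*t + σ^2*t^2/2)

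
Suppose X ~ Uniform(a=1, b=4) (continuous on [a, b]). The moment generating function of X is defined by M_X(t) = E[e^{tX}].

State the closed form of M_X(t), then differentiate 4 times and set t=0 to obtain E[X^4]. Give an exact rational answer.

M_X(t) = (e^(4*t) - e^(t))/(3*t)
D^4[M](t) = (256*t^4*e^(4*t) - t^4*e^(t) - 256*t^3*e^(4*t) + 4*t^3*e^(t) + 192*t^2*e^(4*t) - 12*t^2*e^(t) - 96*t*e^(4*t) + 24*t*e^(t) + 24*e^(4*t) - 24*e^(t))/(3*t^5)

E[X^4] = D^4[M](0) = 341/5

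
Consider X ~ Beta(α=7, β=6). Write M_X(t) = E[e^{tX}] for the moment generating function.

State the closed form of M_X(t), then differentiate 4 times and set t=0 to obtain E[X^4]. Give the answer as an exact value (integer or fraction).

E[X^4] = D^4[M](0) = 3/26

M_X(t) = ₁F₁(7; 13; t)
D^4[M](t) = 3*₁F₁(11; 17; t)/26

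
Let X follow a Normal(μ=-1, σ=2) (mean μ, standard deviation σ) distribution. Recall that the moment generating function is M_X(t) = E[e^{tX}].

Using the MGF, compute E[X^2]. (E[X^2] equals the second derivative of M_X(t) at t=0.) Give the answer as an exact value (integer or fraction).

M_X(t) = e^(2*t^2 - t)
D^2[M](t) = (16*t^2*e^(2*t^2) - 8*t*e^(2*t^2) + 5*e^(2*t^2))*e^(-t)

E[X^2] = D^2[M](0) = 5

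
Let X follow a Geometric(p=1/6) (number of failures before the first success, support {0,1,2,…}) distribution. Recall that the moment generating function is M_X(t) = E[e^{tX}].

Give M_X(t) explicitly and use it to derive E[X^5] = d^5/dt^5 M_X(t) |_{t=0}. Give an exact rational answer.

M_X(t) = 1/(6*(1 - 5*e^(t)/6))

E[X^5] = M^(5)(0) = 544505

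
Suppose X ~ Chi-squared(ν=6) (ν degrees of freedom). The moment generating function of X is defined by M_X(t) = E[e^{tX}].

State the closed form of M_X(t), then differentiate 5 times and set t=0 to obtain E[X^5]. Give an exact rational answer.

M_X(t) = (1 - 2*t)^(-3)
dM/dt = 6/(16*t^4 - 32*t^3 + 24*t^2 - 8*t + 1)
d^2M/dt^2 = -48/(32*t^5 - 80*t^4 + 80*t^3 - 40*t^2 + 10*t - 1)
d^3M/dt^3 = 480/(64*t^6 - 192*t^5 + 240*t^4 - 160*t^3 + 60*t^2 - 12*t + 1)
d^4M/dt^4 = -5760/(128*t^7 - 448*t^6 + 672*t^5 - 560*t^4 + 280*t^3 - 84*t^2 + 14*t - 1)
d^5M/dt^5 = 80640/(256*t^8 - 1024*t^7 + 1792*t^6 - 1792*t^5 + 1120*t^4 - 448*t^3 + 112*t^2 - 16*t + 1)

E[X^5] = d^5M/dt^5 |_{t=0} = 80640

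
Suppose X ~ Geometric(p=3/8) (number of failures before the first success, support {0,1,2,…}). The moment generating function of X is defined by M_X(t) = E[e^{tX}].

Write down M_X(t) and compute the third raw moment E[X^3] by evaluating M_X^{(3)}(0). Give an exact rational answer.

M_X(t) = 3/(8*(1 - 5*e^(t)/8))
D^3[M](t) = (375*e^(3*t) + 2400*e^(2*t) + 960*e^(t))/(625*e^(4*t) - 4000*e^(3*t) + 9600*e^(2*t) - 10240*e^(t) + 4096)

E[X^3] = D^3[M](0) = 415/9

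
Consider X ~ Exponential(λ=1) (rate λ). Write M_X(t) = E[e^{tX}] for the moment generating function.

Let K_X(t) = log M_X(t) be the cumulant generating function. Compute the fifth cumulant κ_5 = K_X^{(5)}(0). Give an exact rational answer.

M_X(t) = 1/(1 - t)
K_X(t) = log M_X(t) = -log(1 - t)
K′(t) = -1/(t - 1)
K′′(t) = 1/(t^2 - 2*t + 1)
K′′′(t) = -2/(t^3 - 3*t^2 + 3*t - 1)
K′′′′(t) = 6/(t^4 - 4*t^3 + 6*t^2 - 4*t + 1)
K′′′′′(t) = -24/(t^5 - 5*t^4 + 10*t^3 - 10*t^2 + 5*t - 1)

κ_5 = K′′′′′(0) = 24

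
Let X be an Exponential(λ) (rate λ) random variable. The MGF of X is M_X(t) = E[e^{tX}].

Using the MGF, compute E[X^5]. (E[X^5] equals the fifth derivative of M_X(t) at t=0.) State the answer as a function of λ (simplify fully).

E[X^5] = M′′′′′(0) = 120/λ^5

M_X(t) = λ/(λ - t)
M′(t) = λ/(λ^2 - 2*λ*t + t^2)
M′′(t) = -2*λ/(-λ^3 + 3*λ^2*t - 3*λ*t^2 + t^3)
M′′′(t) = 6*λ/(λ^4 - 4*λ^3*t + 6*λ^2*t^2 - 4*λ*t^3 + t^4)
M′′′′(t) = -24*λ/(-λ^5 + 5*λ^4*t - 10*λ^3*t^2 + 10*λ^2*t^3 - 5*λ*t^4 + t^5)
M′′′′′(t) = 120*λ/(λ^6 - 6*λ^5*t + 15*λ^4*t^2 - 20*λ^3*t^3 + 15*λ^2*t^4 - 6*λ*t^5 + t^6)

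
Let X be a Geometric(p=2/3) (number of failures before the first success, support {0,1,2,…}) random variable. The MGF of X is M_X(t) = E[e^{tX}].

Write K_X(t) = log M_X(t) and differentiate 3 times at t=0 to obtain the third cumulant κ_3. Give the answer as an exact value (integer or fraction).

M_X(t) = 2/(3*(1 - e^(t)/3))
K_X(t) = log M_X(t) = -log(1 - e^(t)/3) - log(3) + log(2)
K^(3)(t) = (-3*e^(2*t) - 9*e^(t))/(e^(3*t) - 9*e^(2*t) + 27*e^(t) - 27)

κ_3 = K^(3)(0) = 3/2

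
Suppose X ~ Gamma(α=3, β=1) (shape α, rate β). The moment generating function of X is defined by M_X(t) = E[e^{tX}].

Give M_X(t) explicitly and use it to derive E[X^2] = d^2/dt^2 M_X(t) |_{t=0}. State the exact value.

M_X(t) = (1 - t)^(-3)
M^(2)(t) = -12/(t^5 - 5*t^4 + 10*t^3 - 10*t^2 + 5*t - 1)

E[X^2] = M^(2)(0) = 12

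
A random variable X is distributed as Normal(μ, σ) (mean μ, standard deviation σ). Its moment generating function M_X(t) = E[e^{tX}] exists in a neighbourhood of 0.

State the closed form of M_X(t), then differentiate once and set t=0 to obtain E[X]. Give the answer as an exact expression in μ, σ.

M_X(t) = e^(μ*t + σ^2*t^2/2)
M^(1)(t) = μ*e^(μ*t)*e^(σ^2*t^2/2) + σ^2*t*e^(μ*t)*e^(σ^2*t^2/2)

E[X] = M^(1)(0) = μ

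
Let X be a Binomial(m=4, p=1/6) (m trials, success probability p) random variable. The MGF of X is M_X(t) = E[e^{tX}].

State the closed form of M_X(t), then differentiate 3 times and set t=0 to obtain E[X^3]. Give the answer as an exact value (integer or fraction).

E[X^3] = d^3M/dt^3 |_{t=0} = 16/9

M_X(t) = (e^(t)/6 + 5/6)^4
dM/dt = e^(4*t)/324 + 5*e^(3*t)/108 + 25*e^(2*t)/108 + 125*e^(t)/324
d^2M/dt^2 = e^(4*t)/81 + 5*e^(3*t)/36 + 25*e^(2*t)/54 + 125*e^(t)/324
d^3M/dt^3 = 4*e^(4*t)/81 + 5*e^(3*t)/12 + 25*e^(2*t)/27 + 125*e^(t)/324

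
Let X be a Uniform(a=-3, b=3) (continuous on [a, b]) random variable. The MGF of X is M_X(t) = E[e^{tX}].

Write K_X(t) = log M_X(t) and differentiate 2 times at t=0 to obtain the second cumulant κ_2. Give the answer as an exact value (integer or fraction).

M_X(t) = (e^(3*t) - e^(-3*t))/(6*t)
K_X(t) = log M_X(t) = -log(t) + log(e^(3*t) - e^(-3*t)) - log(6)
K′(t) = (3*t*e^(6*t) + 3*t - e^(6*t) + 1)/(t*e^(6*t) - t)
K′′(t) = (-36*t^2*e^(6*t) + e^(12*t) - 2*e^(6*t) + 1)/(t^2*e^(12*t) - 2*t^2*e^(6*t) + t^2)

κ_2 = K′′(0) = 3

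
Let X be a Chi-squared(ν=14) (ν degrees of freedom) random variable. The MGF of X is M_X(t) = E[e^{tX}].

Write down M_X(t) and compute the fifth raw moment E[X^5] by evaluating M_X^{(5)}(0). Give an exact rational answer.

E[X^5] = M′′′′′(0) = 1774080

M_X(t) = (1 - 2*t)^(-7)
M′(t) = 14/(256*t^8 - 1024*t^7 + 1792*t^6 - 1792*t^5 + 1120*t^4 - 448*t^3 + 112*t^2 - 16*t + 1)
M′′(t) = -224/(512*t^9 - 2304*t^8 + 4608*t^7 - 5376*t^6 + 4032*t^5 - 2016*t^4 + 672*t^3 - 144*t^2 + 18*t - 1)
M′′′(t) = 4032/(1024*t^10 - 5120*t^9 + 11520*t^8 - 15360*t^7 + 13440*t^6 - 8064*t^5 + 3360*t^4 - 960*t^3 + 180*t^2 - 20*t + 1)
M′′′′(t) = -80640/(2048*t^11 - 11264*t^10 + 28160*t^9 - 42240*t^8 + 42240*t^7 - 29568*t^6 + 14784*t^5 - 5280*t^4 + 1320*t^3 - 220*t^2 + 22*t - 1)
M′′′′′(t) = 1774080/(4096*t^12 - 24576*t^11 + 67584*t^10 - 112640*t^9 + 126720*t^8 - 101376*t^7 + 59136*t^6 - 25344*t^5 + 7920*t^4 - 1760*t^3 + 264*t^2 - 24*t + 1)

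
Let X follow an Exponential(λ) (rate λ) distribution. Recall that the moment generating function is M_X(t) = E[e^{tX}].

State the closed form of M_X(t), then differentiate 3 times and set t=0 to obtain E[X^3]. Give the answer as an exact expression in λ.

M_X(t) = λ/(λ - t)
M^(3)(t) = 6*λ/(λ^4 - 4*λ^3*t + 6*λ^2*t^2 - 4*λ*t^3 + t^4)

E[X^3] = M^(3)(0) = 6/λ^3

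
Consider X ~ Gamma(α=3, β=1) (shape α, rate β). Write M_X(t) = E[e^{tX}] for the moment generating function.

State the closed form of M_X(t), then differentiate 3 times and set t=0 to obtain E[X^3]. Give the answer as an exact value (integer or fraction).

E[X^3] = M^(3)(0) = 60

M_X(t) = (1 - t)^(-3)
M^(3)(t) = 60/(t^6 - 6*t^5 + 15*t^4 - 20*t^3 + 15*t^2 - 6*t + 1)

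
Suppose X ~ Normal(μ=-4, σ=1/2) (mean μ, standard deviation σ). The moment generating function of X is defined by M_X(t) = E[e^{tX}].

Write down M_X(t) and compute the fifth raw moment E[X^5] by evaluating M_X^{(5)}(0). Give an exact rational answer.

E[X^5] = d^5M/dt^5 |_{t=0} = -4751/4

M_X(t) = e^(t^2/8 - 4*t)
dM/dt = t*e^(-4*t)*e^(t^2/8)/4 - 4*e^(-4*t)*e^(t^2/8)
d^2M/dt^2 = (t^2*e^(t^2/8) - 32*t*e^(t^2/8) + 260*e^(t^2/8))*e^(-4*t)/16
d^3M/dt^3 = (t^3*e^(t^2/8) - 48*t^2*e^(t^2/8) + 780*t*e^(t^2/8) - 4288*e^(t^2/8))*e^(-4*t)/64
d^4M/dt^4 = (t^4*e^(t^2/8) - 64*t^3*e^(t^2/8) + 1560*t^2*e^(t^2/8) - 17152*t*e^(t^2/8) + 71728*e^(t^2/8))*e^(-4*t)/256
d^5M/dt^5 = (t^5*e^(t^2/8) - 80*t^4*e^(t^2/8) + 2600*t^3*e^(t^2/8) - 42880*t^2*e^(t^2/8) + 358640*t*e^(t^2/8) - 1216256*e^(t^2/8))*e^(-4*t)/1024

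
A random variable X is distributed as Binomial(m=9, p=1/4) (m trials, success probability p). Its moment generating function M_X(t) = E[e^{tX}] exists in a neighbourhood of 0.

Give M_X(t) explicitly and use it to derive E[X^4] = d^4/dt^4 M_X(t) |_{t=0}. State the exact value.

M_X(t) = (e^(t)/4 + 3/4)^9

E[X^4] = M^(4)(0) = 1485/16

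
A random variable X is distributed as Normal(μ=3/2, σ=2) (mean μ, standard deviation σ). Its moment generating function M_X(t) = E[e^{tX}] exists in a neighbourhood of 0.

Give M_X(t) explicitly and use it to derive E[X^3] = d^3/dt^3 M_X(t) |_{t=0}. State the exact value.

E[X^3] = d^3M/dt^3 |_{t=0} = 171/8

M_X(t) = e^(2*t^2 + 3*t/2)
dM/dt = 4*t*e^(3*t/2)*e^(2*t^2) + 3*e^(3*t/2)*e^(2*t^2)/2
d^2M/dt^2 = 16*t^2*e^(3*t/2)*e^(2*t^2) + 12*t*e^(3*t/2)*e^(2*t^2) + 25*e^(3*t/2)*e^(2*t^2)/4
d^3M/dt^3 = 64*t^3*e^(3*t/2)*e^(2*t^2) + 72*t^2*e^(3*t/2)*e^(2*t^2) + 75*t*e^(3*t/2)*e^(2*t^2) + 171*e^(3*t/2)*e^(2*t^2)/8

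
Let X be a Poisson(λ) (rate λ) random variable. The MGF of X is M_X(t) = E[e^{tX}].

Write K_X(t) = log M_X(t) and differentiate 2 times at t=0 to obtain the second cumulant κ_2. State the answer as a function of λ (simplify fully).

M_X(t) = e^(λ*(e^(t) - 1))
K_X(t) = log M_X(t) = λ*(e^(t) - 1)
dK/dt = λ*e^(t)
d^2K/dt^2 = λ*e^(t)

κ_2 = d^2K/dt^2 |_{t=0} = λ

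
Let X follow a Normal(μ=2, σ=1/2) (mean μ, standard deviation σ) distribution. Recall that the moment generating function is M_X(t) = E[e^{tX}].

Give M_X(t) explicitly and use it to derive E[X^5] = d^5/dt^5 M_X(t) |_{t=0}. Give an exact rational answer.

M_X(t) = e^(t^2/8 + 2*t)
dM/dt = t*e^(2*t)*e^(t^2/8)/4 + 2*e^(2*t)*e^(t^2/8)
d^2M/dt^2 = t^2*e^(2*t)*e^(t^2/8)/16 + t*e^(2*t)*e^(t^2/8) + 17*e^(2*t)*e^(t^2/8)/4
d^3M/dt^3 = t^3*e^(2*t)*e^(t^2/8)/64 + 3*t^2*e^(2*t)*e^(t^2/8)/8 + 51*t*e^(2*t)*e^(t^2/8)/16 + 19*e^(2*t)*e^(t^2/8)/2
d^4M/dt^4 = t^4*e^(2*t)*e^(t^2/8)/256 + t^3*e^(2*t)*e^(t^2/8)/8 + 51*t^2*e^(2*t)*e^(t^2/8)/32 + 19*t*e^(2*t)*e^(t^2/8)/2 + 355*e^(2*t)*e^(t^2/8)/16

E[X^5] = d^5M/dt^5 |_{t=0} = 431/8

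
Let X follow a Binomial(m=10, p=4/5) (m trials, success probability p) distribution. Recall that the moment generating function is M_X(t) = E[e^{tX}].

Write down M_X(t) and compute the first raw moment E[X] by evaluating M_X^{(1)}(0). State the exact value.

E[X] = D[M](0) = 8

M_X(t) = (4*e^(t)/5 + 1/5)^10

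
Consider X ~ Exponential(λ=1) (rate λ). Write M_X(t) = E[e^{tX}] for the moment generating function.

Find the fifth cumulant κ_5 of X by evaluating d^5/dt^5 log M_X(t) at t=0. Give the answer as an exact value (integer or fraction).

M_X(t) = 1/(1 - t)
K_X(t) = log M_X(t) = -log(1 - t)
K^(5)(t) = -24/(t^5 - 5*t^4 + 10*t^3 - 10*t^2 + 5*t - 1)

κ_5 = K^(5)(0) = 24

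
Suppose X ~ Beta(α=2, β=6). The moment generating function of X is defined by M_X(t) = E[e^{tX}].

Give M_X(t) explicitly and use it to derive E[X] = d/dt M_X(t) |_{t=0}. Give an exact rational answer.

M_X(t) = ₁F₁(2; 8; t)
D[M](t) = ₁F₁(3; 9; t)/4

E[X] = D[M](0) = 1/4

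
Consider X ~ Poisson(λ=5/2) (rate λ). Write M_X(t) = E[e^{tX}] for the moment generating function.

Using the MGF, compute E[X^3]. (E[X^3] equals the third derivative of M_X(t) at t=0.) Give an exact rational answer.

M_X(t) = e^(5*e^(t)/2 - 5/2)
dM/dt = 5*e^(-5/2)*e^(t)*e^(5*e^(t)/2)/2
d^2M/dt^2 = (25*e^(2*t)*e^(5*e^(t)/2) + 10*e^(t)*e^(5*e^(t)/2))*e^(-5/2)/4
d^3M/dt^3 = (125*e^(3*t)*e^(5*e^(t)/2) + 150*e^(2*t)*e^(5*e^(t)/2) + 20*e^(t)*e^(5*e^(t)/2))*e^(-5/2)/8

E[X^3] = d^3M/dt^3 |_{t=0} = 295/8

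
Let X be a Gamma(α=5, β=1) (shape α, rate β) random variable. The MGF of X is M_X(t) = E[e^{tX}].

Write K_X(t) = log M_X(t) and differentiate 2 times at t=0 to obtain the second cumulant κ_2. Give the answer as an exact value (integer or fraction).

M_X(t) = (1 - t)^(-5)
K_X(t) = log M_X(t) = -5*log(1 - t)
D^2[K](t) = 5/(t^2 - 2*t + 1)

κ_2 = D^2[K](0) = 5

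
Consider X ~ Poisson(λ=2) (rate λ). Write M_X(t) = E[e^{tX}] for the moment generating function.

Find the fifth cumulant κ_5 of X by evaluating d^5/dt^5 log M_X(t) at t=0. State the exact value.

M_X(t) = e^(2*e^(t) - 2)
K_X(t) = log M_X(t) = 2*e^(t) - 2
D^5[K](t) = 2*e^(t)

κ_5 = D^5[K](0) = 2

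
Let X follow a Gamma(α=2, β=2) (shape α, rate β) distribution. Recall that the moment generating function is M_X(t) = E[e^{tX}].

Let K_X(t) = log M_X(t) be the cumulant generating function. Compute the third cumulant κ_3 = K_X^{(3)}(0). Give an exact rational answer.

κ_3 = K^(3)(0) = 1/2

M_X(t) = 4/(2 - t)^2
K_X(t) = log M_X(t) = -2*log(2 - t) + 2*log(2)
K^(3)(t) = -4/(t^3 - 6*t^2 + 12*t - 8)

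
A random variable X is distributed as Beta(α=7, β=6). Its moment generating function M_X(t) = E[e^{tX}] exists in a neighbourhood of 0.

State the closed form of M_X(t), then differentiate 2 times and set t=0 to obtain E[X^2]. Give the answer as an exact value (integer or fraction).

E[X^2] = M^(2)(0) = 4/13

M_X(t) = ₁F₁(7; 13; t)
M^(2)(t) = 4*₁F₁(9; 15; t)/13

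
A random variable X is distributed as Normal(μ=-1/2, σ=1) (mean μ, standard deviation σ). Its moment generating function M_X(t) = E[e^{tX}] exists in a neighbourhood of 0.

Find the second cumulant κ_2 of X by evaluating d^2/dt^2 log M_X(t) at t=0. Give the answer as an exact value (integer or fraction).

M_X(t) = e^(t^2/2 - t/2)
K_X(t) = log M_X(t) = t^2/2 - t/2
K^(2)(t) = 1

κ_2 = K^(2)(0) = 1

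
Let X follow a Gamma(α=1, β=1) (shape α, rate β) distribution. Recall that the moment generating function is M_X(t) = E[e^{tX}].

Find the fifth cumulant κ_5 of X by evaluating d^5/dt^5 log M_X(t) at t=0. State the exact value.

M_X(t) = 1/(1 - t)
K_X(t) = log M_X(t) = -log(1 - t)
dK/dt = -1/(t - 1)
d^2K/dt^2 = 1/(t^2 - 2*t + 1)
d^3K/dt^3 = -2/(t^3 - 3*t^2 + 3*t - 1)
d^4K/dt^4 = 6/(t^4 - 4*t^3 + 6*t^2 - 4*t + 1)
d^5K/dt^5 = -24/(t^5 - 5*t^4 + 10*t^3 - 10*t^2 + 5*t - 1)

κ_5 = d^5K/dt^5 |_{t=0} = 24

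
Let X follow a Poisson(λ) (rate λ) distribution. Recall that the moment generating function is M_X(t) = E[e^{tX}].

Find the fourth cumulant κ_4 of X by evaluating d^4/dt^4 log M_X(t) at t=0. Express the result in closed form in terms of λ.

κ_4 = D^4[K](0) = λ

M_X(t) = e^(λ*(e^(t) - 1))
K_X(t) = log M_X(t) = λ*(e^(t) - 1)
D^4[K](t) = λ*e^(t)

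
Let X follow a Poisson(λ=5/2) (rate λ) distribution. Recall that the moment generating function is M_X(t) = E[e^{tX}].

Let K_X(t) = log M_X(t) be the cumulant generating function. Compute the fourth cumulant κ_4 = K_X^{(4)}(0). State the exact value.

M_X(t) = e^(5*e^(t)/2 - 5/2)
K_X(t) = log M_X(t) = 5*e^(t)/2 - 5/2
D^4[K](t) = 5*e^(t)/2

κ_4 = D^4[K](0) = 5/2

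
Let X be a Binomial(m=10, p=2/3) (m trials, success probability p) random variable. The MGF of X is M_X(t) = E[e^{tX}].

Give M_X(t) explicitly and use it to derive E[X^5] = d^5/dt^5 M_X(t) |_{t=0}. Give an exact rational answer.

M_X(t) = (2*e^(t)/3 + 1/3)^10

E[X^5] = M^(5)(0) = 178900/9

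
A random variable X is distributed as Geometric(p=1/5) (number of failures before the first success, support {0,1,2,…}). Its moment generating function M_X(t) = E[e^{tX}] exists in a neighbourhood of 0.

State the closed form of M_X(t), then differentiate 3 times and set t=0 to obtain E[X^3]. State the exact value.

M_X(t) = 1/(5*(1 - 4*e^(t)/5))
M^(3)(t) = (64*e^(3*t) + 320*e^(2*t) + 100*e^(t))/(256*e^(4*t) - 1280*e^(3*t) + 2400*e^(2*t) - 2000*e^(t) + 625)

E[X^3] = M^(3)(0) = 484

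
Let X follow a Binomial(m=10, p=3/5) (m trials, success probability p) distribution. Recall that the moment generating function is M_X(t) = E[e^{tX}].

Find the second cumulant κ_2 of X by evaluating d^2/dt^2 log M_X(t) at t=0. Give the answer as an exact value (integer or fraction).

κ_2 = K′′(0) = 12/5

M_X(t) = (3*e^(t)/5 + 2/5)^10
K_X(t) = log M_X(t) = 10*log(3*e^(t)/5 + 2/5)
K′(t) = 30*e^(t)/(3*e^(t) + 2)
K′′(t) = 60*e^(t)/(9*e^(2*t) + 12*e^(t) + 4)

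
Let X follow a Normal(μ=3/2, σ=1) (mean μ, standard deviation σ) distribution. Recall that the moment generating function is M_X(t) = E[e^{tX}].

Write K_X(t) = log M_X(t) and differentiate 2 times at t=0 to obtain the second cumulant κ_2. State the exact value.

κ_2 = D^2[K](0) = 1

M_X(t) = e^(t^2/2 + 3*t/2)
K_X(t) = log M_X(t) = t^2/2 + 3*t/2
D^2[K](t) = 1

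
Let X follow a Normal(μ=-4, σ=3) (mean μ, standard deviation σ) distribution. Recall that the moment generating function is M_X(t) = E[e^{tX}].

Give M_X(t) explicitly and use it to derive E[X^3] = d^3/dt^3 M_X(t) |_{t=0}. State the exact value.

E[X^3] = M^(3)(0) = -172

M_X(t) = e^(9*t^2/2 - 4*t)
M^(3)(t) = (729*t^3*e^(9*t^2/2) - 972*t^2*e^(9*t^2/2) + 675*t*e^(9*t^2/2) - 172*e^(9*t^2/2))*e^(-4*t)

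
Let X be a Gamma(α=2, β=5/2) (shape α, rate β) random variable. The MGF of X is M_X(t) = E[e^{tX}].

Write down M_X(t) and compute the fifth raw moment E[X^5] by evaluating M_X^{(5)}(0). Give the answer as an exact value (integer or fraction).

M_X(t) = 25/(4*(5/2 - t)^2)
dM/dt = -100/(8*t^3 - 60*t^2 + 150*t - 125)
d^2M/dt^2 = 600/(16*t^4 - 160*t^3 + 600*t^2 - 1000*t + 625)
d^3M/dt^3 = -4800/(32*t^5 - 400*t^4 + 2000*t^3 - 5000*t^2 + 6250*t - 3125)
d^4M/dt^4 = 48000/(64*t^6 - 960*t^5 + 6000*t^4 - 20000*t^3 + 37500*t^2 - 37500*t + 15625)
d^5M/dt^5 = -576000/(128*t^7 - 2240*t^6 + 16800*t^5 - 70000*t^4 + 175000*t^3 - 262500*t^2 + 218750*t - 78125)

E[X^5] = d^5M/dt^5 |_{t=0} = 4608/625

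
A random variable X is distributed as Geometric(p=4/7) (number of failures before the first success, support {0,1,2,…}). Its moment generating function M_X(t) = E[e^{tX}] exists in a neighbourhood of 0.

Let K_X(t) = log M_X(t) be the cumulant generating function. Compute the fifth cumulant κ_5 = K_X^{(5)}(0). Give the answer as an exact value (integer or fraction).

M_X(t) = 4/(7*(1 - 3*e^(t)/7))
K_X(t) = log M_X(t) = -log(1 - 3*e^(t)/7) - log(7) + 2*log(2)
K^(5)(t) = (-567*e^(4*t) - 14553*e^(3*t) - 33957*e^(2*t) - 7203*e^(t))/(243*e^(5*t) - 2835*e^(4*t) + 13230*e^(3*t) - 30870*e^(2*t) + 36015*e^(t) - 16807)

κ_5 = K^(5)(0) = 7035/128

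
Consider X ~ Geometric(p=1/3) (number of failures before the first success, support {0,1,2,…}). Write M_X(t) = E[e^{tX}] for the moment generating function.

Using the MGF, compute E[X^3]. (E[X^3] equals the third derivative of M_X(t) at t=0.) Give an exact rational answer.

E[X^3] = M′′′(0) = 74

M_X(t) = 1/(3*(1 - 2*e^(t)/3))
M′(t) = 2*e^(t)/(4*e^(2*t) - 12*e^(t) + 9)
M′′(t) = (-4*e^(2*t) - 6*e^(t))/(8*e^(3*t) - 36*e^(2*t) + 54*e^(t) - 27)
M′′′(t) = (8*e^(3*t) + 48*e^(2*t) + 18*e^(t))/(16*e^(4*t) - 96*e^(3*t) + 216*e^(2*t) - 216*e^(t) + 81)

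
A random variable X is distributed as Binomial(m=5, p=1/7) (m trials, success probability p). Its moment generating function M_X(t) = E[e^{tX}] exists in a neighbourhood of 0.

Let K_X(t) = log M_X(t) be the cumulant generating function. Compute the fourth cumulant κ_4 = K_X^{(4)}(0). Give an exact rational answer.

κ_4 = d^4K/dt^4 |_{t=0} = 390/2401

M_X(t) = (e^(t)/7 + 6/7)^5
K_X(t) = log M_X(t) = 5*log(e^(t)/7 + 6/7)
dK/dt = 5*e^(t)/(e^(t) + 6)
d^2K/dt^2 = 30*e^(t)/(e^(2*t) + 12*e^(t) + 36)
d^3K/dt^3 = (-30*e^(2*t) + 180*e^(t))/(e^(3*t) + 18*e^(2*t) + 108*e^(t) + 216)
d^4K/dt^4 = (30*e^(3*t) - 720*e^(2*t) + 1080*e^(t))/(e^(4*t) + 24*e^(3*t) + 216*e^(2*t) + 864*e^(t) + 1296)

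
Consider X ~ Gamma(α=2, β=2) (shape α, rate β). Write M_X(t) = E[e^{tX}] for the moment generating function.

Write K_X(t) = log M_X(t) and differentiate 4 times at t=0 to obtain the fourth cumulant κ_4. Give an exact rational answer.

κ_4 = K^(4)(0) = 3/4

M_X(t) = 4/(2 - t)^2
K_X(t) = log M_X(t) = -2*log(2 - t) + 2*log(2)
K^(4)(t) = 12/(t^4 - 8*t^3 + 24*t^2 - 32*t + 16)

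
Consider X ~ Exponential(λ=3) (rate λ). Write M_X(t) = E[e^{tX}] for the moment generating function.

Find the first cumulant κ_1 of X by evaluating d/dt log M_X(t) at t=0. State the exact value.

M_X(t) = 3/(3 - t)
K_X(t) = log M_X(t) = -log(3 - t) + log(3)
dK/dt = -1/(t - 3)

κ_1 = dK/dt |_{t=0} = 1/3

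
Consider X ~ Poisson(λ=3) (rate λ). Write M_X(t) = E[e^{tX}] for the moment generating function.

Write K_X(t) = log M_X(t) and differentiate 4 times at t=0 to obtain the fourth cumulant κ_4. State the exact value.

κ_4 = d^4K/dt^4 |_{t=0} = 3

M_X(t) = e^(3*e^(t) - 3)
K_X(t) = log M_X(t) = 3*e^(t) - 3
dK/dt = 3*e^(t)
d^2K/dt^2 = 3*e^(t)
d^3K/dt^3 = 3*e^(t)
d^4K/dt^4 = 3*e^(t)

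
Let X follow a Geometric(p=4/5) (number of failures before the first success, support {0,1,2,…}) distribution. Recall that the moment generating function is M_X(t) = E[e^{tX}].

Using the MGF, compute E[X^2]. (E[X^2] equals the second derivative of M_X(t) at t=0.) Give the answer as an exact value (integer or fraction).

M_X(t) = 4/(5*(1 - e^(t)/5))
M^(2)(t) = (-4*e^(2*t) - 20*e^(t))/(e^(3*t) - 15*e^(2*t) + 75*e^(t) - 125)

E[X^2] = M^(2)(0) = 3/8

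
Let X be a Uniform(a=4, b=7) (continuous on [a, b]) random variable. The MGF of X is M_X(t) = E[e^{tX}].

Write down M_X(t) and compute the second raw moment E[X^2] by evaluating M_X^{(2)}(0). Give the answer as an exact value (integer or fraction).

M_X(t) = (e^(7*t) - e^(4*t))/(3*t)
M′(t) = (7*t*e^(7*t) - 4*t*e^(4*t) - e^(7*t) + e^(4*t))/(3*t^2)
M′′(t) = (49*t^2*e^(7*t) - 16*t^2*e^(4*t) - 14*t*e^(7*t) + 8*t*e^(4*t) + 2*e^(7*t) - 2*e^(4*t))/(3*t^3)

E[X^2] = M′′(0) = 31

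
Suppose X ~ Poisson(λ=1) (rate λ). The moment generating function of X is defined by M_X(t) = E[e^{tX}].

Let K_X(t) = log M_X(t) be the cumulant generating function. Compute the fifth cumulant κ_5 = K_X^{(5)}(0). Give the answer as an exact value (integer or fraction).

M_X(t) = e^(e^(t) - 1)
K_X(t) = log M_X(t) = e^(t) - 1
K′(t) = e^(t)
K′′(t) = e^(t)
K′′′(t) = e^(t)
K′′′′(t) = e^(t)
K′′′′′(t) = e^(t)

κ_5 = K′′′′′(0) = 1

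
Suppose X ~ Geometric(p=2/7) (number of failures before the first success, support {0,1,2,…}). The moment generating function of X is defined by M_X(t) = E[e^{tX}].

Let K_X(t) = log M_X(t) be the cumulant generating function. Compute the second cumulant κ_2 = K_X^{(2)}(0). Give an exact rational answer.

M_X(t) = 2/(7*(1 - 5*e^(t)/7))
K_X(t) = log M_X(t) = -log(1 - 5*e^(t)/7) - log(7) + log(2)
K′(t) = -5*e^(t)/(5*e^(t) - 7)
K′′(t) = 35*e^(t)/(25*e^(2*t) - 70*e^(t) + 49)

κ_2 = K′′(0) = 35/4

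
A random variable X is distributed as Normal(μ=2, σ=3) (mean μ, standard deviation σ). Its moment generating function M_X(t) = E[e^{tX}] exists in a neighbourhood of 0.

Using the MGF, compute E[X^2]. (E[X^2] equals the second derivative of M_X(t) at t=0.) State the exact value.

M_X(t) = e^(9*t^2/2 + 2*t)
dM/dt = 9*t*e^(2*t)*e^(9*t^2/2) + 2*e^(2*t)*e^(9*t^2/2)
d^2M/dt^2 = 81*t^2*e^(2*t)*e^(9*t^2/2) + 36*t*e^(2*t)*e^(9*t^2/2) + 13*e^(2*t)*e^(9*t^2/2)

E[X^2] = d^2M/dt^2 |_{t=0} = 13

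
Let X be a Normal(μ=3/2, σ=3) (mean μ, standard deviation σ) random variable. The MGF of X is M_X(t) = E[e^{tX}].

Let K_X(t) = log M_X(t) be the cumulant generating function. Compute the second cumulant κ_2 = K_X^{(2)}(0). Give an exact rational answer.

κ_2 = d^2K/dt^2 |_{t=0} = 9

M_X(t) = e^(9*t^2/2 + 3*t/2)
K_X(t) = log M_X(t) = 9*t^2/2 + 3*t/2
dK/dt = 9*t + 3/2
d^2K/dt^2 = 9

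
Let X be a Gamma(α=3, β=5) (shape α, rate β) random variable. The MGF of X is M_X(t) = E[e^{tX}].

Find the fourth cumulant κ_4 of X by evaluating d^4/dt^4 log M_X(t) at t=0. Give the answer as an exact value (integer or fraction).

M_X(t) = 125/(5 - t)^3
K_X(t) = log M_X(t) = -3*log(5 - t) + 3*log(5)
dK/dt = -3/(t - 5)
d^2K/dt^2 = 3/(t^2 - 10*t + 25)
d^3K/dt^3 = -6/(t^3 - 15*t^2 + 75*t - 125)
d^4K/dt^4 = 18/(t^4 - 20*t^3 + 150*t^2 - 500*t + 625)

κ_4 = d^4K/dt^4 |_{t=0} = 18/625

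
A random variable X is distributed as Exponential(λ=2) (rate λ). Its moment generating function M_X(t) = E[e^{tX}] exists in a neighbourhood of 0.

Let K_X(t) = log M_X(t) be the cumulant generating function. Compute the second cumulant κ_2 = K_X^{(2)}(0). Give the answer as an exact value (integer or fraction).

κ_2 = K′′(0) = 1/4

M_X(t) = 2/(2 - t)
K_X(t) = log M_X(t) = -log(2 - t) + log(2)
K′(t) = -1/(t - 2)
K′′(t) = 1/(t^2 - 4*t + 4)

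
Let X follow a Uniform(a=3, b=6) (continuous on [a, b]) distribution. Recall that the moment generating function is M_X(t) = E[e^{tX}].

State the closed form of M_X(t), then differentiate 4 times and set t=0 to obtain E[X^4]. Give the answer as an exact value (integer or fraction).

E[X^4] = d^4M/dt^4 |_{t=0} = 2511/5

M_X(t) = (e^(6*t) - e^(3*t))/(3*t)
dM/dt = (6*t*e^(6*t) - 3*t*e^(3*t) - e^(6*t) + e^(3*t))/(3*t^2)
d^2M/dt^2 = (36*t^2*e^(6*t) - 9*t^2*e^(3*t) - 12*t*e^(6*t) + 6*t*e^(3*t) + 2*e^(6*t) - 2*e^(3*t))/(3*t^3)
d^3M/dt^3 = (72*t^3*e^(6*t) - 9*t^3*e^(3*t) - 36*t^2*e^(6*t) + 9*t^2*e^(3*t) + 12*t*e^(6*t) - 6*t*e^(3*t) - 2*e^(6*t) + 2*e^(3*t))/t^4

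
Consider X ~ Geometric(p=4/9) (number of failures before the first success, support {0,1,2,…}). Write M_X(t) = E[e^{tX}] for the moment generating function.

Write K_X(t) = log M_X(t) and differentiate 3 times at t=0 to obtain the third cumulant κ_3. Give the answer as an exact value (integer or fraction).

M_X(t) = 4/(9*(1 - 5*e^(t)/9))
K_X(t) = log M_X(t) = -log(1 - 5*e^(t)/9) - 2*log(3) + 2*log(2)
K^(3)(t) = (-225*e^(2*t) - 405*e^(t))/(125*e^(3*t) - 675*e^(2*t) + 1215*e^(t) - 729)

κ_3 = K^(3)(0) = 315/32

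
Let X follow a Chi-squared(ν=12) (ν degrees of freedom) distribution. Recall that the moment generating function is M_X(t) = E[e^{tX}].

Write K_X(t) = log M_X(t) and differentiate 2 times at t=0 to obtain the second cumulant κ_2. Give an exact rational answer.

M_X(t) = (1 - 2*t)^(-6)
K_X(t) = log M_X(t) = -6*log(1 - 2*t)
K′(t) = -12/(2*t - 1)
K′′(t) = 24/(4*t^2 - 4*t + 1)

κ_2 = K′′(0) = 24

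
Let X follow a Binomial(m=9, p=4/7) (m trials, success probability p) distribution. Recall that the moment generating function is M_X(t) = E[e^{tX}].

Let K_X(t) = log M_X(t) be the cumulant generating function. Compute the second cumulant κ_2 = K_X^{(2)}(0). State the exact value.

κ_2 = D^2[K](0) = 108/49

M_X(t) = (4*e^(t)/7 + 3/7)^9
K_X(t) = log M_X(t) = 9*log(4*e^(t)/7 + 3/7)
D^2[K](t) = 108*e^(t)/(16*e^(2*t) + 24*e^(t) + 9)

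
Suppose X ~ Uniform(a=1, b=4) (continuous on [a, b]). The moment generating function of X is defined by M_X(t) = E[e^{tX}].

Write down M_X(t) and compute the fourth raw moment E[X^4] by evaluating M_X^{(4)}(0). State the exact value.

M_X(t) = (e^(4*t) - e^(t))/(3*t)
M^(4)(t) = (256*t^4*e^(4*t) - t^4*e^(t) - 256*t^3*e^(4*t) + 4*t^3*e^(t) + 192*t^2*e^(4*t) - 12*t^2*e^(t) - 96*t*e^(4*t) + 24*t*e^(t) + 24*e^(4*t) - 24*e^(t))/(3*t^5)

E[X^4] = M^(4)(0) = 341/5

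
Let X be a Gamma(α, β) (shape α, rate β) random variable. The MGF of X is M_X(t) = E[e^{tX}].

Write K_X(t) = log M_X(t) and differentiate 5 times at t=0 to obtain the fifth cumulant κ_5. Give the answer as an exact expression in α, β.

M_X(t) = (β/(β - t))^α
K_X(t) = log M_X(t) = α*(log(β) - log(β - t))
dK/dt = -α/(-β + t)
d^2K/dt^2 = α/(β^2 - 2*β*t + t^2)
d^3K/dt^3 = -2*α/(-β^3 + 3*β^2*t - 3*β*t^2 + t^3)
d^4K/dt^4 = 6*α/(β^4 - 4*β^3*t + 6*β^2*t^2 - 4*β*t^3 + t^4)
d^5K/dt^5 = -24*α/(-β^5 + 5*β^4*t - 10*β^3*t^2 + 10*β^2*t^3 - 5*β*t^4 + t^5)

κ_5 = d^5K/dt^5 |_{t=0} = 24*α/β^5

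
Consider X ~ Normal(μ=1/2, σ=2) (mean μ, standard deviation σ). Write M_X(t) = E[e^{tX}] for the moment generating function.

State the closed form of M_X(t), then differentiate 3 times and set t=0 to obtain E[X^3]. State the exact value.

E[X^3] = M^(3)(0) = 49/8

M_X(t) = e^(2*t^2 + t/2)
M^(3)(t) = 64*t^3*e^(t/2)*e^(2*t^2) + 24*t^2*e^(t/2)*e^(2*t^2) + 51*t*e^(t/2)*e^(2*t^2) + 49*e^(t/2)*e^(2*t^2)/8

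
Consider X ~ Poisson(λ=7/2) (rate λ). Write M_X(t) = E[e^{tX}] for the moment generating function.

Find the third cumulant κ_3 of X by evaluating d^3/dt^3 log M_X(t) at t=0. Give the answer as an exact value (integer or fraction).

κ_3 = K^(3)(0) = 7/2

M_X(t) = e^(7*e^(t)/2 - 7/2)
K_X(t) = log M_X(t) = 7*e^(t)/2 - 7/2
K^(3)(t) = 7*e^(t)/2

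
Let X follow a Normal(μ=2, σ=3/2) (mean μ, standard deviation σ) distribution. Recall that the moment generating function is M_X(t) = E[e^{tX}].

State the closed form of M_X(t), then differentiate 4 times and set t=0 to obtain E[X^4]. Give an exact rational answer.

M_X(t) = e^(9*t^2/8 + 2*t)
D^4[M](t) = 6561*t^4*e^(2*t)*e^(9*t^2/8)/256 + 729*t^3*e^(2*t)*e^(9*t^2/8)/8 + 6075*t^2*e^(2*t)*e^(9*t^2/8)/32 + 387*t*e^(2*t)*e^(9*t^2/8)/2 + 1363*e^(2*t)*e^(9*t^2/8)/16

E[X^4] = D^4[M](0) = 1363/16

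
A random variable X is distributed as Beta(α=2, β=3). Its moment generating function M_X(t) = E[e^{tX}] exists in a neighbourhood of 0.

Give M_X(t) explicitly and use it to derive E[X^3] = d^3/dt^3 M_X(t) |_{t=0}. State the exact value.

E[X^3] = D^3[M](0) = 4/35

M_X(t) = ₁F₁(2; 5; t)
D^3[M](t) = 4*₁F₁(5; 8; t)/35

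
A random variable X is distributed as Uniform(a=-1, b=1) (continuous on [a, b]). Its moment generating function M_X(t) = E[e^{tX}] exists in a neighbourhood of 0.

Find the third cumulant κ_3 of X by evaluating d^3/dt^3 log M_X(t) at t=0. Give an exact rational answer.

M_X(t) = (e^(t) - e^(-t))/(2*t)
K_X(t) = log M_X(t) = -log(t) + log(e^(t) - e^(-t)) - log(2)
K^(3)(t) = (8*t^3*e^(4*t) + 8*t^3*e^(2*t) - 2*e^(6*t) + 6*e^(4*t) - 6*e^(2*t) + 2)/(t^3*e^(6*t) - 3*t^3*e^(4*t) + 3*t^3*e^(2*t) - t^3)

κ_3 = K^(3)(0) = 0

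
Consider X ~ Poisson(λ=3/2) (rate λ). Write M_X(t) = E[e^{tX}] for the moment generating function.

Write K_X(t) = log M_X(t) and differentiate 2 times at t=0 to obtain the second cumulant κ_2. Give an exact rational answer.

M_X(t) = e^(3*e^(t)/2 - 3/2)
K_X(t) = log M_X(t) = 3*e^(t)/2 - 3/2
dK/dt = 3*e^(t)/2
d^2K/dt^2 = 3*e^(t)/2

κ_2 = d^2K/dt^2 |_{t=0} = 3/2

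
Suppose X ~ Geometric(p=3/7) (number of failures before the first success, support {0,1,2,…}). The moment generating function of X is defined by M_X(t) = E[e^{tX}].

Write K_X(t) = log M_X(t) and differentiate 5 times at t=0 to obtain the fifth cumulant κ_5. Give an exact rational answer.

κ_5 = K′′′′′(0) = 35420/81

M_X(t) = 3/(7*(1 - 4*e^(t)/7))
K_X(t) = log M_X(t) = -log(1 - 4*e^(t)/7) - log(7) + log(3)
K′(t) = -4*e^(t)/(4*e^(t) - 7)
K′′(t) = 28*e^(t)/(16*e^(2*t) - 56*e^(t) + 49)
K′′′(t) = (-112*e^(2*t) - 196*e^(t))/(64*e^(3*t) - 336*e^(2*t) + 588*e^(t) - 343)
K′′′′(t) = (448*e^(3*t) + 3136*e^(2*t) + 1372*e^(t))/(256*e^(4*t) - 1792*e^(3*t) + 4704*e^(2*t) - 5488*e^(t) + 2401)
K′′′′′(t) = (-1792*e^(4*t) - 34496*e^(3*t) - 60368*e^(2*t) - 9604*e^(t))/(1024*e^(5*t) - 8960*e^(4*t) + 31360*e^(3*t) - 54880*e^(2*t) + 48020*e^(t) - 16807)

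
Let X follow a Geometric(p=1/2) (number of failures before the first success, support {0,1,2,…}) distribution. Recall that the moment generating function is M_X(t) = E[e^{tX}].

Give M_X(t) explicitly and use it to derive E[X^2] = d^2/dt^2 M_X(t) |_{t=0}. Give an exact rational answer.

M_X(t) = 1/(2*(1 - e^(t)/2))
M^(2)(t) = (-e^(2*t) - 2*e^(t))/(e^(3*t) - 6*e^(2*t) + 12*e^(t) - 8)

E[X^2] = M^(2)(0) = 3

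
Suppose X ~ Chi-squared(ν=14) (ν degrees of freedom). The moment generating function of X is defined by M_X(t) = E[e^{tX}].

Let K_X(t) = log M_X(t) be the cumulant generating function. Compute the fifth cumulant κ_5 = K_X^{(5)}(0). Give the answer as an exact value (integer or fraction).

M_X(t) = (1 - 2*t)^(-7)
K_X(t) = log M_X(t) = -7*log(1 - 2*t)
D^5[K](t) = -5376/(32*t^5 - 80*t^4 + 80*t^3 - 40*t^2 + 10*t - 1)

κ_5 = D^5[K](0) = 5376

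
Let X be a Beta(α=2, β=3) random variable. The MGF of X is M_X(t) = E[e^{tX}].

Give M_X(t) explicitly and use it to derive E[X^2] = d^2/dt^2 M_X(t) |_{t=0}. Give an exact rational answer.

M_X(t) = ₁F₁(2; 5; t)
dM/dt = 2*₁F₁(3; 6; t)/5
d^2M/dt^2 = ₁F₁(4; 7; t)/5

E[X^2] = d^2M/dt^2 |_{t=0} = 1/5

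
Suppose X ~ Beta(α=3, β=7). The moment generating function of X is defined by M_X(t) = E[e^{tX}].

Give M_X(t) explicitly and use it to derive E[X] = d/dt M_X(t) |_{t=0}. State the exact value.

M_X(t) = ₁F₁(3; 10; t)
M^(1)(t) = 3*₁F₁(4; 11; t)/10

E[X] = M^(1)(0) = 3/10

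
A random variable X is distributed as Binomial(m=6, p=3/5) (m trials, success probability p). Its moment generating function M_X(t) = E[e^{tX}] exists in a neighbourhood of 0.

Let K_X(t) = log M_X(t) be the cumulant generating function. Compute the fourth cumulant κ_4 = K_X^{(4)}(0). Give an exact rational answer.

κ_4 = K′′′′(0) = -396/625

M_X(t) = (3*e^(t)/5 + 2/5)^6
K_X(t) = log M_X(t) = 6*log(3*e^(t)/5 + 2/5)
K′(t) = 18*e^(t)/(3*e^(t) + 2)
K′′(t) = 36*e^(t)/(9*e^(2*t) + 12*e^(t) + 4)
K′′′(t) = (-108*e^(2*t) + 72*e^(t))/(27*e^(3*t) + 54*e^(2*t) + 36*e^(t) + 8)
K′′′′(t) = (324*e^(3*t) - 864*e^(2*t) + 144*e^(t))/(81*e^(4*t) + 216*e^(3*t) + 216*e^(2*t) + 96*e^(t) + 16)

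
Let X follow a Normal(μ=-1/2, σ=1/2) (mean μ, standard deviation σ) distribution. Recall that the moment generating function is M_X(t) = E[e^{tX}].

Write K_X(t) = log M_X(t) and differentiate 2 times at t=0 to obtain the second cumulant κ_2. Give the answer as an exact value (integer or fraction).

κ_2 = d^2K/dt^2 |_{t=0} = 1/4

M_X(t) = e^(t^2/8 - t/2)
K_X(t) = log M_X(t) = t^2/8 - t/2
dK/dt = t/4 - 1/2
d^2K/dt^2 = 1/4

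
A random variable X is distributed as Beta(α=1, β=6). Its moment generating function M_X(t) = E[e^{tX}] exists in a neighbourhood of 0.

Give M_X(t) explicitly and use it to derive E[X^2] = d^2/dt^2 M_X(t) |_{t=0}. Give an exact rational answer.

E[X^2] = M′′(0) = 1/28

M_X(t) = ₁F₁(1; 7; t)
M′(t) = ₁F₁(2; 8; t)/7
M′′(t) = ₁F₁(3; 9; t)/28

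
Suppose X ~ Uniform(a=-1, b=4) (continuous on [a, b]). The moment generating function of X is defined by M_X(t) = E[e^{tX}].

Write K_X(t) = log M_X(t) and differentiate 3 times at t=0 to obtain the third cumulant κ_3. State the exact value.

M_X(t) = (e^(4*t) - e^(-t))/(5*t)
K_X(t) = log M_X(t) = -log(t) + log(e^(4*t) - e^(-t)) - log(5)
dK/dt = (4*t*e^(5*t) + t - e^(5*t) + 1)/(t*e^(5*t) - t)
d^2K/dt^2 = (-25*t^2*e^(5*t) + e^(10*t) - 2*e^(5*t) + 1)/(t^2*e^(10*t) - 2*t^2*e^(5*t) + t^2)
d^3K/dt^3 = (125*t^3*e^(10*t) + 125*t^3*e^(5*t) - 2*e^(15*t) + 6*e^(10*t) - 6*e^(5*t) + 2)/(t^3*e^(15*t) - 3*t^3*e^(10*t) + 3*t^3*e^(5*t) - t^3)

κ_3 = d^3K/dt^3 |_{t=0} = 0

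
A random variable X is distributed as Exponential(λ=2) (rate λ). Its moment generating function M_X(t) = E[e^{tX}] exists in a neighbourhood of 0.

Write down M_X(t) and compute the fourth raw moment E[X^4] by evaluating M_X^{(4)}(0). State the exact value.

M_X(t) = 2/(2 - t)
M^(4)(t) = -48/(t^5 - 10*t^4 + 40*t^3 - 80*t^2 + 80*t - 32)

E[X^4] = M^(4)(0) = 3/2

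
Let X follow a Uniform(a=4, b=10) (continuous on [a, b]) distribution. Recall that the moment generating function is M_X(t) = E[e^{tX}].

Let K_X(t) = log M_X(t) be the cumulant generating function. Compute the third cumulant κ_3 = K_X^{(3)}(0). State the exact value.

M_X(t) = (e^(10*t) - e^(4*t))/(6*t)
K_X(t) = log M_X(t) = -log(t) + log(e^(10*t) - e^(4*t)) - log(6)
D^3[K](t) = (216*t^3*e^(12*t) + 216*t^3*e^(6*t) - 2*e^(18*t) + 6*e^(12*t) - 6*e^(6*t) + 2)/(t^3*e^(18*t) - 3*t^3*e^(12*t) + 3*t^3*e^(6*t) - t^3)

κ_3 = D^3[K](0) = 0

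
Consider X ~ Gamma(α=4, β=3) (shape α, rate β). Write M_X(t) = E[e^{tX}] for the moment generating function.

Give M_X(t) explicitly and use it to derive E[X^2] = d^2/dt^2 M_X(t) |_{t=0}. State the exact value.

M_X(t) = 81/(3 - t)^4
dM/dt = -324/(t^5 - 15*t^4 + 90*t^3 - 270*t^2 + 405*t - 243)
d^2M/dt^2 = 1620/(t^6 - 18*t^5 + 135*t^4 - 540*t^3 + 1215*t^2 - 1458*t + 729)

E[X^2] = d^2M/dt^2 |_{t=0} = 20/9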